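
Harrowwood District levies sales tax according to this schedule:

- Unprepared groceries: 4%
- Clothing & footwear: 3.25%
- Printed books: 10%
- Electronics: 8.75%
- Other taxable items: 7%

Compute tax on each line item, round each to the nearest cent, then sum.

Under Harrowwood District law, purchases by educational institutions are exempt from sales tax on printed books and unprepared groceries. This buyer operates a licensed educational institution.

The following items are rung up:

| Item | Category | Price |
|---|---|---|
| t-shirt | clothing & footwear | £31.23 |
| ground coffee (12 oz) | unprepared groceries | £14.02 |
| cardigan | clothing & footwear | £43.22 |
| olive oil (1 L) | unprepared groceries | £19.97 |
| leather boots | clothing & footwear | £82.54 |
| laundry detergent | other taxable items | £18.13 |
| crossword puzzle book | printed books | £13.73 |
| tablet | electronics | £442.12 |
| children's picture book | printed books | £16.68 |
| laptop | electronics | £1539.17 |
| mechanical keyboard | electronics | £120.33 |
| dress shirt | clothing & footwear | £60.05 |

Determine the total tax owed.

£192.21

T-shirt £31.23: clothing & footwear → 3.25% → £1.01
Ground coffee (12 oz) £14.02: unprepared groceries, buyer-exempt → 0% → £0.00
Cardigan £43.22: clothing & footwear → 3.25% → £1.40
Olive oil (1 L) £19.97: unprepared groceries, buyer-exempt → 0% → £0.00
Leather boots £82.54: clothing & footwear → 3.25% → £2.68
Laundry detergent £18.13: other taxable items → 7% → £1.27
Crossword puzzle book £13.73: printed books, buyer-exempt → 0% → £0.00
Tablet £442.12: electronics → 8.75% → £38.69
Children's picture book £16.68: printed books, buyer-exempt → 0% → £0.00
Laptop £1539.17: electronics → 8.75% → £134.68
Mechanical keyboard £120.33: electronics → 8.75% → £10.53
Dress shirt £60.05: clothing & footwear → 3.25% → £1.95
Total tax = £1.01 + £1.40 + £2.68 + £1.27 + £38.69 + £134.68 + £10.53 + £1.95 = £192.21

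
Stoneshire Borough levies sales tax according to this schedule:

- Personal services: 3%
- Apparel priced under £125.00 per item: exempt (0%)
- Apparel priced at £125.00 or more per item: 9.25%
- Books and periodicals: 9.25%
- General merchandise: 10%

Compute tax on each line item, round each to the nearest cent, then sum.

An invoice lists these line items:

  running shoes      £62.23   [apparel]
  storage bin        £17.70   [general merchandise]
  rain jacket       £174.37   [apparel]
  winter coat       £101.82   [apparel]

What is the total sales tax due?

£17.90

Running shoes £62.23: apparel, under £125.00 → 0% → £0.00
Storage bin £17.70: general merchandise → 10% → £1.77
Rain jacket £174.37: apparel, £125.00 or more → 9.25% → £16.13
Winter coat £101.82: apparel, under £125.00 → 0% → £0.00
Total tax = £1.77 + £16.13 = £17.90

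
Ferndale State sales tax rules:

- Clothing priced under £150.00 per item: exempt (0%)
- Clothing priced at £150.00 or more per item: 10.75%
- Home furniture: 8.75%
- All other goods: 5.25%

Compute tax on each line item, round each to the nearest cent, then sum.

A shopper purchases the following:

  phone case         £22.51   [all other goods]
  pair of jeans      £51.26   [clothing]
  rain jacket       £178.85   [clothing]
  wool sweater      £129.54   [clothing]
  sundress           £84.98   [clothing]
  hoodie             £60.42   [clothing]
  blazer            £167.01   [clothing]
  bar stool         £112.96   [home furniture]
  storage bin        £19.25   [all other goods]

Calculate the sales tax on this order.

Phone case £22.51: all other goods → 5.25% → £1.18
Pair of jeans £51.26: clothing, under £150.00 → 0% → £0.00
Rain jacket £178.85: clothing, £150.00 or more → 10.75% → £19.23
Wool sweater £129.54: clothing, under £150.00 → 0% → £0.00
Sundress £84.98: clothing, under £150.00 → 0% → £0.00
Hoodie £60.42: clothing, under £150.00 → 0% → £0.00
Blazer £167.01: clothing, £150.00 or more → 10.75% → £17.95
Bar stool £112.96: home furniture → 8.75% → £9.88
Storage bin £19.25: all other goods → 5.25% → £1.01
Total tax = £1.18 + £19.23 + £17.95 + £9.88 + £1.01 = £49.25

£49.25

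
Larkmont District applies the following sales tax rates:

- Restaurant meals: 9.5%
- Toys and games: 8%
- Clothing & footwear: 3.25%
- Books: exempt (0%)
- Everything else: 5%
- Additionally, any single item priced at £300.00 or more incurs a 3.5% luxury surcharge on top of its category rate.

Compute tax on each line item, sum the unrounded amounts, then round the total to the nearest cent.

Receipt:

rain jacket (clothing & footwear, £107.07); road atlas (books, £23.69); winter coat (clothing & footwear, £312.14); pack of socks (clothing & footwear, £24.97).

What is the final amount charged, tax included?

Rain jacket £107.07: clothing & footwear → 3.25% → £3.479775
Road atlas £23.69: books → 0% → £0.00
Winter coat £312.14: clothing & footwear → 3.25% + 3.5% surcharge = 6.75% → £21.06945
Pack of socks £24.97: clothing & footwear → 3.25% → £0.811525
Subtotal = £467.87; unrounded tax = £25.36075 → £25.36; total due = £493.23

£493.23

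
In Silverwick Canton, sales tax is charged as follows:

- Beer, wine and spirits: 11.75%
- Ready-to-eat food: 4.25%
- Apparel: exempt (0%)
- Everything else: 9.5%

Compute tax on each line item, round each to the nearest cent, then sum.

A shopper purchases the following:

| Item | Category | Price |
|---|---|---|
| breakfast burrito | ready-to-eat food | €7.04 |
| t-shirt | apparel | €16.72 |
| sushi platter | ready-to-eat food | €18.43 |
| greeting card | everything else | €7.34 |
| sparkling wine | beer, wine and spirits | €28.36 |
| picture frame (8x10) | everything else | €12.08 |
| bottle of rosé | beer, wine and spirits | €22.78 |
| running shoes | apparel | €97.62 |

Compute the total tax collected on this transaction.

€8.94

Breakfast burrito €7.04: ready-to-eat food → 4.25% → €0.30
T-shirt €16.72: apparel → 0% → €0.00
Sushi platter €18.43: ready-to-eat food → 4.25% → €0.78
Greeting card €7.34: everything else → 9.5% → €0.70
Sparkling wine €28.36: beer, wine and spirits → 11.75% → €3.33
Picture frame (8x10) €12.08: everything else → 9.5% → €1.15
Bottle of rosé €22.78: beer, wine and spirits → 11.75% → €2.68
Running shoes €97.62: apparel → 0% → €0.00
Total tax = €0.30 + €0.78 + €0.70 + €3.33 + €1.15 + €2.68 = €8.94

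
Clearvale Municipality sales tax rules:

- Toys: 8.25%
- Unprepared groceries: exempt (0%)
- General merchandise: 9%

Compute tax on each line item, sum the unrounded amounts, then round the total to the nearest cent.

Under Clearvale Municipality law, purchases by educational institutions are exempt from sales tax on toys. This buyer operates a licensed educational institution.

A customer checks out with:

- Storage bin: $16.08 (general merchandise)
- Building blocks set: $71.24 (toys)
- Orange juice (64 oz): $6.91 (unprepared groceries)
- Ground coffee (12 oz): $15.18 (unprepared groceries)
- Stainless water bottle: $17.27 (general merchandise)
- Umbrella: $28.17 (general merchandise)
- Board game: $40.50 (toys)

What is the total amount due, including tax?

Storage bin $16.08: general merchandise → 9% → $1.4472
Building blocks set $71.24: toys, buyer-exempt → 0% → $0.00
Orange juice (64 oz) $6.91: unprepared groceries → 0% → $0.00
Ground coffee (12 oz) $15.18: unprepared groceries → 0% → $0.00
Stainless water bottle $17.27: general merchandise → 9% → $1.5543
Umbrella $28.17: general merchandise → 9% → $2.5353
Board game $40.50: toys, buyer-exempt → 0% → $0.00
Subtotal = $195.35; unrounded tax = $5.5368 → $5.54; total due = $200.89

$200.89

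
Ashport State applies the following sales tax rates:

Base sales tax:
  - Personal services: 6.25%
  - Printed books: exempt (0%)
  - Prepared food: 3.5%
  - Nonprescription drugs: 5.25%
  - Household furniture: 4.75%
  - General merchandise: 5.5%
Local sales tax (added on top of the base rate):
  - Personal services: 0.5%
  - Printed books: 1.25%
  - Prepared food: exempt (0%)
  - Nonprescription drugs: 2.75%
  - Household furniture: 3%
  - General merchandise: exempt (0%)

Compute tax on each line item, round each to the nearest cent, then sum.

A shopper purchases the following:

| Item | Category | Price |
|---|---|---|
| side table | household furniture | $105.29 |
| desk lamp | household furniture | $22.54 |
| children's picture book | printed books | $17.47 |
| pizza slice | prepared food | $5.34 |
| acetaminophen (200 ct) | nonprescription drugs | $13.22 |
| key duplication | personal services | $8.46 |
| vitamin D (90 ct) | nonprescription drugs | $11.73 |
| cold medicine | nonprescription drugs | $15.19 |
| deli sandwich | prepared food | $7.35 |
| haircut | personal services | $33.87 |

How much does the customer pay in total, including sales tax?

$257.12

Side table $105.29: household furniture → 4.75% + 3% local = 7.75% → $8.16
Desk lamp $22.54: household furniture → 4.75% + 3% local = 7.75% → $1.75
Children's picture book $17.47: printed books → 0% + 1.25% local = 1.25% → $0.22
Pizza slice $5.34: prepared food → 3.5% + 0% local = 3.5% → $0.19
Acetaminophen (200 ct) $13.22: nonprescription drugs → 5.25% + 2.75% local = 8% → $1.06
Key duplication $8.46: personal services → 6.25% + 0.5% local = 6.75% → $0.57
Vitamin D (90 ct) $11.73: nonprescription drugs → 5.25% + 2.75% local = 8% → $0.94
Cold medicine $15.19: nonprescription drugs → 5.25% + 2.75% local = 8% → $1.22
Deli sandwich $7.35: prepared food → 3.5% + 0% local = 3.5% → $0.26
Haircut $33.87: personal services → 6.25% + 0.5% local = 6.75% → $2.29
Subtotal = $240.46; tax = $16.66; total due = $257.12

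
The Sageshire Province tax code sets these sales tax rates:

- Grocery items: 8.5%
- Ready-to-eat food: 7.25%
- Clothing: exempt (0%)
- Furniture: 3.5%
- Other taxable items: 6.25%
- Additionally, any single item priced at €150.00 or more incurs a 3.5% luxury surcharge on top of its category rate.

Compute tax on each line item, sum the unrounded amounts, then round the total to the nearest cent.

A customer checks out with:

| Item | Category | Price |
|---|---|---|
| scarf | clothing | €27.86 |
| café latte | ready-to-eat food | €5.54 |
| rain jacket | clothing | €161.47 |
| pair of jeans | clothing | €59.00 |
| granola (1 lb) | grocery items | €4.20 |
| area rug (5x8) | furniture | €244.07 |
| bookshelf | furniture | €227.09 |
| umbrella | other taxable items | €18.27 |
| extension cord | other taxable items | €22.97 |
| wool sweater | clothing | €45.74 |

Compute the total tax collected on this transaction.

€41.97

Scarf €27.86: clothing → 0% → €0.00
Café latte €5.54: ready-to-eat food → 7.25% → €0.40165
Rain jacket €161.47: clothing → 0% + 3.5% surcharge = 3.5% → €5.65145
Pair of jeans €59.00: clothing → 0% → €0.00
Granola (1 lb) €4.20: grocery items → 8.5% → €0.357
Area rug (5x8) €244.07: furniture → 3.5% + 3.5% surcharge = 7% → €17.0849
Bookshelf €227.09: furniture → 3.5% + 3.5% surcharge = 7% → €15.8963
Umbrella €18.27: other taxable items → 6.25% → €1.141875
Extension cord €22.97: other taxable items → 6.25% → €1.435625
Wool sweater €45.74: clothing → 0% → €0.00
Unrounded tax sum = €41.9688 → €41.97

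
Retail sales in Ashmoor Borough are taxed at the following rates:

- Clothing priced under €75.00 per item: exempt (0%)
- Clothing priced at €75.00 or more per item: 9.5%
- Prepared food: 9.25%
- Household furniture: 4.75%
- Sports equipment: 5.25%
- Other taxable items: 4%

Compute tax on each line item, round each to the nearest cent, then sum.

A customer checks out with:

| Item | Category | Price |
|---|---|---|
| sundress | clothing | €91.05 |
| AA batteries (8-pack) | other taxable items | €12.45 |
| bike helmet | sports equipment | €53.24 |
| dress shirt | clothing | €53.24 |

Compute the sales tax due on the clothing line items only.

Sundress €91.05: clothing, €75.00 or more → 9.5% → €8.65
Dress shirt €53.24: clothing, under €75.00 → 0% → €0.00
Tax on clothing = €8.65 + €0.00 = €8.65

€8.65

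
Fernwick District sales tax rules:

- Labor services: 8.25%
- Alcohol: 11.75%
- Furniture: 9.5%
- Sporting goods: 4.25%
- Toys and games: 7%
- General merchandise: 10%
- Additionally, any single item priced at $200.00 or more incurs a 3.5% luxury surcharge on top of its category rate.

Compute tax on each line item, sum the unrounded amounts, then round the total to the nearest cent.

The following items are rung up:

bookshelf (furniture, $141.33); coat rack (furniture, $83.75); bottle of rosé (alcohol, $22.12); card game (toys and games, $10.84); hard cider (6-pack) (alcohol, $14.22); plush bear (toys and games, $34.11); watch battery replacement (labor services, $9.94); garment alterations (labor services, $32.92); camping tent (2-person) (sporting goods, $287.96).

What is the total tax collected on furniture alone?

$21.38

Bookshelf $141.33: furniture → 9.5% → $13.42635
Coat rack $83.75: furniture → 9.5% → $7.95625
Tax on furniture: unrounded sum = $21.3826 → $21.38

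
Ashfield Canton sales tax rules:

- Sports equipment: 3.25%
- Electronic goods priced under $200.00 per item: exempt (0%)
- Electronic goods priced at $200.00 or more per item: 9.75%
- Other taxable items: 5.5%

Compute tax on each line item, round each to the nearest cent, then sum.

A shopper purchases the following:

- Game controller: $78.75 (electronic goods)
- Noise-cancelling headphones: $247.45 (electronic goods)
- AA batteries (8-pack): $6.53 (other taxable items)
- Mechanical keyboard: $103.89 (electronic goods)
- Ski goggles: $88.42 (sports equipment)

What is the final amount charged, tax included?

$552.40

Game controller $78.75: electronic goods, under $200.00 → 0% → $0.00
Noise-cancelling headphones $247.45: electronic goods, $200.00 or more → 9.75% → $24.13
AA batteries (8-pack) $6.53: other taxable items → 5.5% → $0.36
Mechanical keyboard $103.89: electronic goods, under $200.00 → 0% → $0.00
Ski goggles $88.42: sports equipment → 3.25% → $2.87
Subtotal = $525.04; tax = $27.36; total due = $552.40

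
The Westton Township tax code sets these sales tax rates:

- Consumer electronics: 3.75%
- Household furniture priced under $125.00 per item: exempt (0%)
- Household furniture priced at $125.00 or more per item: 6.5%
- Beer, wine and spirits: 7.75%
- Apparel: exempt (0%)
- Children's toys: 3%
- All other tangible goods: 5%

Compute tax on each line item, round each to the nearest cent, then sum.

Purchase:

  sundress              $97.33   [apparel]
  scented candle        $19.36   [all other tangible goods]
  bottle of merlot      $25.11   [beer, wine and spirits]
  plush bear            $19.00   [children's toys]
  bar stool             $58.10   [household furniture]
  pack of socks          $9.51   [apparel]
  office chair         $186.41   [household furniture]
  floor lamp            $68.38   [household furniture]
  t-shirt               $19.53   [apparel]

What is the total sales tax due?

Sundress $97.33: apparel → 0% → $0.00
Scented candle $19.36: all other tangible goods → 5% → $0.97
Bottle of merlot $25.11: beer, wine and spirits → 7.75% → $1.95
Plush bear $19.00: children's toys → 3% → $0.57
Bar stool $58.10: household furniture, under $125.00 → 0% → $0.00
Pack of socks $9.51: apparel → 0% → $0.00
Office chair $186.41: household furniture, $125.00 or more → 6.5% → $12.12
Floor lamp $68.38: household furniture, under $125.00 → 0% → $0.00
T-shirt $19.53: apparel → 0% → $0.00
Total tax = $0.97 + $1.95 + $0.57 + $12.12 = $15.61

$15.61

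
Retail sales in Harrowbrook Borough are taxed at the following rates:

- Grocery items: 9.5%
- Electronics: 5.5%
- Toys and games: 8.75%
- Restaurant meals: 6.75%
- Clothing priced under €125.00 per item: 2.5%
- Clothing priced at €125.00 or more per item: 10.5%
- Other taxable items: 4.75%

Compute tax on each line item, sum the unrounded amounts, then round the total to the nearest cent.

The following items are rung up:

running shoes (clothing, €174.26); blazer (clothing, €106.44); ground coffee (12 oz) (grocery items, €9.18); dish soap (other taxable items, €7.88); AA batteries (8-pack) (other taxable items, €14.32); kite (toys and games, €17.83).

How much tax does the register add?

Running shoes €174.26: clothing, €125.00 or more → 10.5% → €18.2973
Blazer €106.44: clothing, under €125.00 → 2.5% → €2.661
Ground coffee (12 oz) €9.18: grocery items → 9.5% → €0.8721
Dish soap €7.88: other taxable items → 4.75% → €0.3743
AA batteries (8-pack) €14.32: other taxable items → 4.75% → €0.6802
Kite €17.83: toys and games → 8.75% → €1.560125
Unrounded tax sum = €24.445025 → €24.45

€24.45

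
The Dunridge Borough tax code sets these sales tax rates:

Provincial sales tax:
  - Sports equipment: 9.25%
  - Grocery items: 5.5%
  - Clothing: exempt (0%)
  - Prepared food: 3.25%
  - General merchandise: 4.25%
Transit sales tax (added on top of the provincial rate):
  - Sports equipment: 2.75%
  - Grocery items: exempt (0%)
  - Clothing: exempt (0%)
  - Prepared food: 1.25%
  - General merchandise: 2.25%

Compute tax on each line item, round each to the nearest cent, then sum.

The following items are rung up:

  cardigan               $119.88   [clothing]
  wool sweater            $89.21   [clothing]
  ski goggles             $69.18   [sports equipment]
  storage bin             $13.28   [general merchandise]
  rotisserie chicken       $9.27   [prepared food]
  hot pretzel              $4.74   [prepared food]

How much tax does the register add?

$9.79

Cardigan $119.88: clothing → 0% + 0% transit = 0% → $0.00
Wool sweater $89.21: clothing → 0% + 0% transit = 0% → $0.00
Ski goggles $69.18: sports equipment → 9.25% + 2.75% transit = 12% → $8.30
Storage bin $13.28: general merchandise → 4.25% + 2.25% transit = 6.5% → $0.86
Rotisserie chicken $9.27: prepared food → 3.25% + 1.25% transit = 4.5% → $0.42
Hot pretzel $4.74: prepared food → 3.25% + 1.25% transit = 4.5% → $0.21
Total tax = $8.30 + $0.86 + $0.42 + $0.21 = $9.79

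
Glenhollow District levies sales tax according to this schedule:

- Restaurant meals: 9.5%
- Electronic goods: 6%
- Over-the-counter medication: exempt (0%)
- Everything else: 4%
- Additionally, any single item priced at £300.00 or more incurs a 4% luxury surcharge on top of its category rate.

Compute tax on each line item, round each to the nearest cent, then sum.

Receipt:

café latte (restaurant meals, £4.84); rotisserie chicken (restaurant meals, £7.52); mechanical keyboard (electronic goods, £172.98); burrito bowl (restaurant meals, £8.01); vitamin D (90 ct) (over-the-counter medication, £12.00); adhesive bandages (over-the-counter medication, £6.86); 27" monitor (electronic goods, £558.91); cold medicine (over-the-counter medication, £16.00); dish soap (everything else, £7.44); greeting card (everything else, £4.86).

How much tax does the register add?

Café latte £4.84: restaurant meals → 9.5% → £0.46
Rotisserie chicken £7.52: restaurant meals → 9.5% → £0.71
Mechanical keyboard £172.98: electronic goods → 6% → £10.38
Burrito bowl £8.01: restaurant meals → 9.5% → £0.76
Vitamin D (90 ct) £12.00: over-the-counter medication → 0% → £0.00
Adhesive bandages £6.86: over-the-counter medication → 0% → £0.00
27" monitor £558.91: electronic goods → 6% + 4% surcharge = 10% → £55.89
Cold medicine £16.00: over-the-counter medication → 0% → £0.00
Dish soap £7.44: everything else → 4% → £0.30
Greeting card £4.86: everything else → 4% → £0.19
Total tax = £0.46 + £0.71 + £10.38 + £0.76 + £55.89 + £0.30 + £0.19 = £68.69

£68.69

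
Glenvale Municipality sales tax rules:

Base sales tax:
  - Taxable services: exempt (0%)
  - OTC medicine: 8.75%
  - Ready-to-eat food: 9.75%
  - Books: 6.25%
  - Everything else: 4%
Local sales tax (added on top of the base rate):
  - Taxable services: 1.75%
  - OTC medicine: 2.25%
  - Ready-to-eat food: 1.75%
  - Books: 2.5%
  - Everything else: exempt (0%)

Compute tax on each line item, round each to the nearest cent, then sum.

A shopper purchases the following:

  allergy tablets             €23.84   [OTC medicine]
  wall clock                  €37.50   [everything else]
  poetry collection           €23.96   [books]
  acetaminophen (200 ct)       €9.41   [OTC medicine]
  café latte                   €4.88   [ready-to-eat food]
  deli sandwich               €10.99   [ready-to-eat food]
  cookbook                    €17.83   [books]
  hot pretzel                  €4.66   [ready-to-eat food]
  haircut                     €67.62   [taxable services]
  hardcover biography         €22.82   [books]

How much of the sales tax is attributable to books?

€5.66

Poetry collection €23.96: books → 6.25% + 2.5% local = 8.75% → €2.10
Cookbook €17.83: books → 6.25% + 2.5% local = 8.75% → €1.56
Hardcover biography €22.82: books → 6.25% + 2.5% local = 8.75% → €2.00
Tax on books = €2.10 + €1.56 + €2.00 = €5.66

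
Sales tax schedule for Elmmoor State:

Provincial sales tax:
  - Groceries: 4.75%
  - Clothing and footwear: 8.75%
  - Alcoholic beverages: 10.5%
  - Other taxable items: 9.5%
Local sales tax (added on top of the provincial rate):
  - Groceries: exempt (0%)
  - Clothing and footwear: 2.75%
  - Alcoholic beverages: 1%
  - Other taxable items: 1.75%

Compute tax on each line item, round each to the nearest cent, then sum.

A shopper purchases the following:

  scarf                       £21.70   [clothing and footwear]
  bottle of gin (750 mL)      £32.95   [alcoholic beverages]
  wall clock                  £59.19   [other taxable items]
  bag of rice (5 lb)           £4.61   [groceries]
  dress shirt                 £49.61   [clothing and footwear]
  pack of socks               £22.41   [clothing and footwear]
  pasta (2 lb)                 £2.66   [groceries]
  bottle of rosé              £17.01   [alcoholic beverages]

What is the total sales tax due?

£23.55

Scarf £21.70: clothing and footwear → 8.75% + 2.75% local = 11.5% → £2.50
Bottle of gin (750 mL) £32.95: alcoholic beverages → 10.5% + 1% local = 11.5% → £3.79
Wall clock £59.19: other taxable items → 9.5% + 1.75% local = 11.25% → £6.66
Bag of rice (5 lb) £4.61: groceries → 4.75% + 0% local = 4.75% → £0.22
Dress shirt £49.61: clothing and footwear → 8.75% + 2.75% local = 11.5% → £5.71
Pack of socks £22.41: clothing and footwear → 8.75% + 2.75% local = 11.5% → £2.58
Pasta (2 lb) £2.66: groceries → 4.75% + 0% local = 4.75% → £0.13
Bottle of rosé £17.01: alcoholic beverages → 10.5% + 1% local = 11.5% → £1.96
Total tax = £2.50 + £3.79 + £6.66 + £0.22 + £5.71 + £2.58 + £0.13 + £1.96 = £23.55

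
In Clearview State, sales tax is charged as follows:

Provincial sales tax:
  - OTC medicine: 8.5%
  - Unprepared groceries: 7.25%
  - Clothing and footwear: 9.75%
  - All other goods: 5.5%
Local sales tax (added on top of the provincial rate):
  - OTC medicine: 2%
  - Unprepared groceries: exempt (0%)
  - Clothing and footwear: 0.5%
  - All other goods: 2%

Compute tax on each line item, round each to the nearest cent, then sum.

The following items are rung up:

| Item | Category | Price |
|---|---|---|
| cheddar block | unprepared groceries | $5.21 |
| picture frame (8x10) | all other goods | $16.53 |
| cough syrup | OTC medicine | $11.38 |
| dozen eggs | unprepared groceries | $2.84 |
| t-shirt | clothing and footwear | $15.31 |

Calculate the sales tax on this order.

$4.59

Cheddar block $5.21: unprepared groceries → 7.25% + 0% local = 7.25% → $0.38
Picture frame (8x10) $16.53: all other goods → 5.5% + 2% local = 7.5% → $1.24
Cough syrup $11.38: OTC medicine → 8.5% + 2% local = 10.5% → $1.19
Dozen eggs $2.84: unprepared groceries → 7.25% + 0% local = 7.25% → $0.21
T-shirt $15.31: clothing and footwear → 9.75% + 0.5% local = 10.25% → $1.57
Total tax = $0.38 + $1.24 + $1.19 + $0.21 + $1.57 = $4.59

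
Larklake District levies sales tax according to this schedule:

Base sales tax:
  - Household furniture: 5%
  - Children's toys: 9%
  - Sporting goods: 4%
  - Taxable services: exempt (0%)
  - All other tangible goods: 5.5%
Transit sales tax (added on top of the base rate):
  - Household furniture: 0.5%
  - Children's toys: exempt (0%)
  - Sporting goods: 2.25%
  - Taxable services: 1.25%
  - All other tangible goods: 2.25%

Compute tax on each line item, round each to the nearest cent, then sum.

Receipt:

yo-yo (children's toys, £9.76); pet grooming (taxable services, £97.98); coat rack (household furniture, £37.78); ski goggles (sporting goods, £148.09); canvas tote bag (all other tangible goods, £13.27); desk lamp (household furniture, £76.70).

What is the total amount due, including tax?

£402.27

Yo-yo £9.76: children's toys → 9% + 0% transit = 9% → £0.88
Pet grooming £97.98: taxable services → 0% + 1.25% transit = 1.25% → £1.22
Coat rack £37.78: household furniture → 5% + 0.5% transit = 5.5% → £2.08
Ski goggles £148.09: sporting goods → 4% + 2.25% transit = 6.25% → £9.26
Canvas tote bag £13.27: all other tangible goods → 5.5% + 2.25% transit = 7.75% → £1.03
Desk lamp £76.70: household furniture → 5% + 0.5% transit = 5.5% → £4.22
Subtotal = £383.58; tax = £18.69; total due = £402.27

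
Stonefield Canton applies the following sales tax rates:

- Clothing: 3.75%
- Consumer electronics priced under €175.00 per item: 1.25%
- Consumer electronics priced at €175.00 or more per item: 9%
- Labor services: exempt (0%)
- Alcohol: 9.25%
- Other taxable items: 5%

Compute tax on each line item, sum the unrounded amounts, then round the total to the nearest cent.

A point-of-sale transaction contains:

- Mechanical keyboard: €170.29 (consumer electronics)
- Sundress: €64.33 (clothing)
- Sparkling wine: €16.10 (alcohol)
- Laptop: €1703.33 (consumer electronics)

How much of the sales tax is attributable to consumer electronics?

Mechanical keyboard €170.29: consumer electronics, under €175.00 → 1.25% → €2.128625
Laptop €1703.33: consumer electronics, €175.00 or more → 9% → €153.2997
Tax on consumer electronics: unrounded sum = €155.428325 → €155.43

€155.43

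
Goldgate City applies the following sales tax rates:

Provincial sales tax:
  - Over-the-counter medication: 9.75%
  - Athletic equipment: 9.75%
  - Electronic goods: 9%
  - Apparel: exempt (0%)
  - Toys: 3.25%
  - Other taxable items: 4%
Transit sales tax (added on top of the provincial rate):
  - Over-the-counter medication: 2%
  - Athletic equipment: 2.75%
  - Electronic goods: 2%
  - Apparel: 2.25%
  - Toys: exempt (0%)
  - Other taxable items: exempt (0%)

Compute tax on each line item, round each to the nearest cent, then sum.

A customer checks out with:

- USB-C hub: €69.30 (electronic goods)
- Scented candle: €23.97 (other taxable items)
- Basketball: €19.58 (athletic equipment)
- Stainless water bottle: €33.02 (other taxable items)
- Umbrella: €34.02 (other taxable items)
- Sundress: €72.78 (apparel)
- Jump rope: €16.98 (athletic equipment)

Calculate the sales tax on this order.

€17.47

USB-C hub €69.30: electronic goods → 9% + 2% transit = 11% → €7.62
Scented candle €23.97: other taxable items → 4% + 0% transit = 4% → €0.96
Basketball €19.58: athletic equipment → 9.75% + 2.75% transit = 12.5% → €2.45
Stainless water bottle €33.02: other taxable items → 4% + 0% transit = 4% → €1.32
Umbrella €34.02: other taxable items → 4% + 0% transit = 4% → €1.36
Sundress €72.78: apparel → 0% + 2.25% transit = 2.25% → €1.64
Jump rope €16.98: athletic equipment → 9.75% + 2.75% transit = 12.5% → €2.12
Total tax = €7.62 + €0.96 + €2.45 + €1.32 + €1.36 + €1.64 + €2.12 = €17.47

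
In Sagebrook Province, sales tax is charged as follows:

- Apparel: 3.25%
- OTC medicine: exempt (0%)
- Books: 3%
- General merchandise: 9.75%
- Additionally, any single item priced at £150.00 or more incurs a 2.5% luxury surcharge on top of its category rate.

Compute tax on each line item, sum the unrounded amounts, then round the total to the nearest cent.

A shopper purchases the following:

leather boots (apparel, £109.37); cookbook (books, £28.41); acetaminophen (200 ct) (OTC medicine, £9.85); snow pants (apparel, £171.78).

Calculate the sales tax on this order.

Leather boots £109.37: apparel → 3.25% → £3.554525
Cookbook £28.41: books → 3% → £0.8523
Acetaminophen (200 ct) £9.85: OTC medicine → 0% → £0.00
Snow pants £171.78: apparel → 3.25% + 2.5% surcharge = 5.75% → £9.87735
Unrounded tax sum = £14.284175 → £14.28

£14.28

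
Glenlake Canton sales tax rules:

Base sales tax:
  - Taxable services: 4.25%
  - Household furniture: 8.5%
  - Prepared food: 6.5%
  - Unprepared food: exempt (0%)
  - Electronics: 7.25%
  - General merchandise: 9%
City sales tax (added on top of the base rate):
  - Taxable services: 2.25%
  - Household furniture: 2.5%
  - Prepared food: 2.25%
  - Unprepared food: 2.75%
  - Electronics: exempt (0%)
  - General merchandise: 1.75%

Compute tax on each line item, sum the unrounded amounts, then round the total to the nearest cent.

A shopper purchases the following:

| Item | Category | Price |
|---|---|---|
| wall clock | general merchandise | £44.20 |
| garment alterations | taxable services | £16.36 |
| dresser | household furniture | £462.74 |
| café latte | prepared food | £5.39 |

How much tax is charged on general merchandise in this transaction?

£4.75

Wall clock £44.20: general merchandise → 9% + 1.75% city = 10.75% → £4.7515
Tax on general merchandise: unrounded sum = £4.7515 → £4.75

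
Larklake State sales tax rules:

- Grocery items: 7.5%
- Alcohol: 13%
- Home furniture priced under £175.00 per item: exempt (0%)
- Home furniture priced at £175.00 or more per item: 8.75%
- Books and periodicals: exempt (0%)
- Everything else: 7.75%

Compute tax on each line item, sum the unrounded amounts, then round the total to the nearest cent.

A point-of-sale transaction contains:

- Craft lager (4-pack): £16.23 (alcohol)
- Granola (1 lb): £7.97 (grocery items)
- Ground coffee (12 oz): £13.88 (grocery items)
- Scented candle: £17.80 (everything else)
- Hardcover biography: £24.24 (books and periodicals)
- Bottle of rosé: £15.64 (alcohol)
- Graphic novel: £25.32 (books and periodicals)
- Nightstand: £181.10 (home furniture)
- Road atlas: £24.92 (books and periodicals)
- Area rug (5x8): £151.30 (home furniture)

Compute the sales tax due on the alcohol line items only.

Craft lager (4-pack) £16.23: alcohol → 13% → £2.1099
Bottle of rosé £15.64: alcohol → 13% → £2.0332
Tax on alcohol: unrounded sum = £4.1431 → £4.14

£4.14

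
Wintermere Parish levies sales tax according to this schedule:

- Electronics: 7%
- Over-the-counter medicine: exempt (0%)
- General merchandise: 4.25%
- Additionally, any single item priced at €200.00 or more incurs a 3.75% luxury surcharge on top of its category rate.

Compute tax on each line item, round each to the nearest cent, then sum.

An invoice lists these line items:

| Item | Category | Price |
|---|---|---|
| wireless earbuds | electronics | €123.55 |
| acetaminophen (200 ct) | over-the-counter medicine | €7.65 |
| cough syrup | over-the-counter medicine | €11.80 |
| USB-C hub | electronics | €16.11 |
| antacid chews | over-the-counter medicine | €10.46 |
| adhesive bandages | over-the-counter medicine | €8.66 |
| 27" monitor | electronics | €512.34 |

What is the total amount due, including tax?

€755.43

Wireless earbuds €123.55: electronics → 7% → €8.65
Acetaminophen (200 ct) €7.65: over-the-counter medicine → 0% → €0.00
Cough syrup €11.80: over-the-counter medicine → 0% → €0.00
USB-C hub €16.11: electronics → 7% → €1.13
Antacid chews €10.46: over-the-counter medicine → 0% → €0.00
Adhesive bandages €8.66: over-the-counter medicine → 0% → €0.00
27" monitor €512.34: electronics → 7% + 3.75% surcharge = 10.75% → €55.08
Subtotal = €690.57; tax = €64.86; total due = €755.43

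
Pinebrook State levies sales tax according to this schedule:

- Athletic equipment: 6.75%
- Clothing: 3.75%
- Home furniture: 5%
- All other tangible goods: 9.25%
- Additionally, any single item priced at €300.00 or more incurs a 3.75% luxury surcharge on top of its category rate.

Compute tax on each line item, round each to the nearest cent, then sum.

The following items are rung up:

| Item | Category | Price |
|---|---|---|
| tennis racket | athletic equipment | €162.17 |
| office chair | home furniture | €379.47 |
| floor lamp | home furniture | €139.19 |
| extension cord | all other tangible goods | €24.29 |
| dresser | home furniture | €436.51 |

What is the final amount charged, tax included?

€1233.18

Tennis racket €162.17: athletic equipment → 6.75% → €10.95
Office chair €379.47: home furniture → 5% + 3.75% surcharge = 8.75% → €33.20
Floor lamp €139.19: home furniture → 5% → €6.96
Extension cord €24.29: all other tangible goods → 9.25% → €2.25
Dresser €436.51: home furniture → 5% + 3.75% surcharge = 8.75% → €38.19
Subtotal = €1141.63; tax = €91.55; total due = €1233.18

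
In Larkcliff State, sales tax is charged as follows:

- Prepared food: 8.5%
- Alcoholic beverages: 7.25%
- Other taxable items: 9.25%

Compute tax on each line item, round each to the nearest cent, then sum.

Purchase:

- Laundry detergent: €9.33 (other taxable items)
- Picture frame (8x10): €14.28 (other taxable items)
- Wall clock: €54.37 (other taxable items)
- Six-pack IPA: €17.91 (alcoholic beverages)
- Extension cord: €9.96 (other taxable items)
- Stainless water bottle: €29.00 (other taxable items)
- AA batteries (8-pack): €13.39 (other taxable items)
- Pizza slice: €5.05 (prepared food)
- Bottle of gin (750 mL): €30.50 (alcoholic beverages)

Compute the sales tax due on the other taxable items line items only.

€12.05

Laundry detergent €9.33: other taxable items → 9.25% → €0.86
Picture frame (8x10) €14.28: other taxable items → 9.25% → €1.32
Wall clock €54.37: other taxable items → 9.25% → €5.03
Extension cord €9.96: other taxable items → 9.25% → €0.92
Stainless water bottle €29.00: other taxable items → 9.25% → €2.68
AA batteries (8-pack) €13.39: other taxable items → 9.25% → €1.24
Tax on other taxable items = €0.86 + €1.32 + €5.03 + €0.92 + €2.68 + €1.24 = €12.05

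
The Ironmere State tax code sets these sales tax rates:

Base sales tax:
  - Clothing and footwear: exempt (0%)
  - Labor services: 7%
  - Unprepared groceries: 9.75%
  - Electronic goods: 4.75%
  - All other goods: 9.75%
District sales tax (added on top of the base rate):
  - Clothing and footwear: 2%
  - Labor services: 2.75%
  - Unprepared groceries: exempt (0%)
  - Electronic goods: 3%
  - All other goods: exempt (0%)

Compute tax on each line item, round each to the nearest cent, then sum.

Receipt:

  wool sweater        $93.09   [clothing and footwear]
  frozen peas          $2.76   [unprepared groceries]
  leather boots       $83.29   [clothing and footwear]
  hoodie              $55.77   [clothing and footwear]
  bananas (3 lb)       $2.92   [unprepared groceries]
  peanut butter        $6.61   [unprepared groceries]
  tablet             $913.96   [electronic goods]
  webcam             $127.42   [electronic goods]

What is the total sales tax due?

Wool sweater $93.09: clothing and footwear → 0% + 2% district = 2% → $1.86
Frozen peas $2.76: unprepared groceries → 9.75% + 0% district = 9.75% → $0.27
Leather boots $83.29: clothing and footwear → 0% + 2% district = 2% → $1.67
Hoodie $55.77: clothing and footwear → 0% + 2% district = 2% → $1.12
Bananas (3 lb) $2.92: unprepared groceries → 9.75% + 0% district = 9.75% → $0.28
Peanut butter $6.61: unprepared groceries → 9.75% + 0% district = 9.75% → $0.64
Tablet $913.96: electronic goods → 4.75% + 3% district = 7.75% → $70.83
Webcam $127.42: electronic goods → 4.75% + 3% district = 7.75% → $9.88
Total tax = $1.86 + $0.27 + $1.67 + $1.12 + $0.28 + $0.64 + $70.83 + $9.88 = $86.55

$86.55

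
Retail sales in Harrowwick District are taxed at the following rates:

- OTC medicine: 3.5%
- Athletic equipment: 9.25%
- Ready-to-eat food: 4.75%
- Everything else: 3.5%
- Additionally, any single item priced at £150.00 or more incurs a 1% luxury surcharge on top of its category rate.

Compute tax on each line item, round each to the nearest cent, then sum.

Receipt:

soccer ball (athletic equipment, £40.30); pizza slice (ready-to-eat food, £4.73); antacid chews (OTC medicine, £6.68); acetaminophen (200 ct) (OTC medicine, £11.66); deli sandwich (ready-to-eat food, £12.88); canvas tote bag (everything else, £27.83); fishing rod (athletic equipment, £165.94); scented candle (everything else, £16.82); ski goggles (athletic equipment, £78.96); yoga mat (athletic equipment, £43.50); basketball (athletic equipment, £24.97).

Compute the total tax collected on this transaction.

£37.40

Soccer ball £40.30: athletic equipment → 9.25% → £3.73
Pizza slice £4.73: ready-to-eat food → 4.75% → £0.22
Antacid chews £6.68: OTC medicine → 3.5% → £0.23
Acetaminophen (200 ct) £11.66: OTC medicine → 3.5% → £0.41
Deli sandwich £12.88: ready-to-eat food → 4.75% → £0.61
Canvas tote bag £27.83: everything else → 3.5% → £0.97
Fishing rod £165.94: athletic equipment → 9.25% + 1% surcharge = 10.25% → £17.01
Scented candle £16.82: everything else → 3.5% → £0.59
Ski goggles £78.96: athletic equipment → 9.25% → £7.30
Yoga mat £43.50: athletic equipment → 9.25% → £4.02
Basketball £24.97: athletic equipment → 9.25% → £2.31
Total tax = £3.73 + £0.22 + £0.23 + £0.41 + £0.61 + £0.97 + £17.01 + £0.59 + £7.30 + £4.02 + £2.31 = £37.40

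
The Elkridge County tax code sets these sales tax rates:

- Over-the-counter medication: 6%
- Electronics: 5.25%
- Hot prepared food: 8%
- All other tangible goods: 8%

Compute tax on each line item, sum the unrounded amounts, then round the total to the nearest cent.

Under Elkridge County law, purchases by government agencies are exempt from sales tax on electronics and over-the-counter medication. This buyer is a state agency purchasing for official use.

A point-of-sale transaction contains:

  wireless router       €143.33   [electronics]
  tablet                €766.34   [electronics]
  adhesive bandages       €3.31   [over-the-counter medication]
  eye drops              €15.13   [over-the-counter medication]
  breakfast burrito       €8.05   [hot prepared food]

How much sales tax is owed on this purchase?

€0.64

Wireless router €143.33: electronics, buyer-exempt → 0% → €0.00
Tablet €766.34: electronics, buyer-exempt → 0% → €0.00
Adhesive bandages €3.31: over-the-counter medication, buyer-exempt → 0% → €0.00
Eye drops €15.13: over-the-counter medication, buyer-exempt → 0% → €0.00
Breakfast burrito €8.05: hot prepared food → 8% → €0.644
Unrounded tax sum = €0.644 → €0.64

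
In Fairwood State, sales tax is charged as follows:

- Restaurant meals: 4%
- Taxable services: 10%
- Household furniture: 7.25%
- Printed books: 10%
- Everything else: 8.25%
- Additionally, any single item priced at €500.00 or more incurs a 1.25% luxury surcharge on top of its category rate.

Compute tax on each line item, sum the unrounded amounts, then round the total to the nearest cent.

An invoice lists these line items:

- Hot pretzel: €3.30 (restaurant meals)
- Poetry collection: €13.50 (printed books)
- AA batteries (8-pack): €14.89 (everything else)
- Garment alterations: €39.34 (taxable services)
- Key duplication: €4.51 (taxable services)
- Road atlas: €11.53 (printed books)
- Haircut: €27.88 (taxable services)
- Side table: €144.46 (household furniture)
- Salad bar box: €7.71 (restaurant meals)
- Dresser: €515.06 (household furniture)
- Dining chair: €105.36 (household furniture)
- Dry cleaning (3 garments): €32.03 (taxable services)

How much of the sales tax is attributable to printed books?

€2.50

Poetry collection €13.50: printed books → 10% → €1.35
Road atlas €11.53: printed books → 10% → €1.153
Tax on printed books: unrounded sum = €2.503 → €2.50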